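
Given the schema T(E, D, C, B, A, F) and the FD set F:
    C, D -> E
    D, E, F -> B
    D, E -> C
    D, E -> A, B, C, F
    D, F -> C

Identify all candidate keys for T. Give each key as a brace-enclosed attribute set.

{C, D}, {D, E}, {D, F}

{D} never appears on the right of any FD, so every key must include it.
{C, D} is a candidate key since {C, D}⁺ = {A, B, C, D, E, F} covers every attribute.
{D, E} is a candidate key since {D, E}⁺ = {A, B, C, D, E, F} covers every attribute.
{D, F} is a candidate key since {D, F}⁺ = {A, B, C, D, E, F} covers every attribute.
Any other superkey properly contains one of these, so there are no further candidate keys.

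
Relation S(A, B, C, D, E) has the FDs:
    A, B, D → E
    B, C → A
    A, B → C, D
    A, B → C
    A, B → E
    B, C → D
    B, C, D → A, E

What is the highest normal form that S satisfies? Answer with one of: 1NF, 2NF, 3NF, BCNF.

BCNF

Candidate keys: {A, B}, {B, C}. Prime attributes: {A, B, C}.
Each dependency's left side is a superkey — BCNF holds.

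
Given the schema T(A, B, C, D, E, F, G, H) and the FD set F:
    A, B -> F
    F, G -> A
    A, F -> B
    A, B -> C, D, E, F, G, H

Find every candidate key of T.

Closure of {A, B} is {A, B, C, D, E, F, G, H}, the whole schema; {A, B} is a candidate key.
Closure of {A, F} is {A, B, C, D, E, F, G, H}, the whole schema; {A, F} is a candidate key.
Closure of {F, G} is {A, B, C, D, E, F, G, H}, the whole schema; {F, G} is a candidate key.
No proper subset of any of these is a key, and no other minimal superkey exists.

{A, B}, {A, F}, {F, G}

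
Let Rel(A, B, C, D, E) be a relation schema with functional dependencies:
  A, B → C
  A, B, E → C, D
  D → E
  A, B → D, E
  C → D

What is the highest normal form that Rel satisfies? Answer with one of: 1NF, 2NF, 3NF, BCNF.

Candidate key: {A, B}. Prime attributes: {A, B}.
D → E breaks BCNF: {D}⁺ = {D, E}, so {D} is not a superkey.
D → E determines the non-prime attribute {E} from a non-superkey — 3NF is violated.
Checking every proper subset of each key, none determines a non-prime attribute — 2NF is satisfied.

2NF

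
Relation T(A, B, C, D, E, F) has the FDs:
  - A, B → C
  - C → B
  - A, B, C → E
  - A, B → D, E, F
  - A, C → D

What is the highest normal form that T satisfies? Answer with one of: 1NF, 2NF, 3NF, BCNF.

3NF

Candidate keys: {A, B}, {A, C}. Prime attributes: {A, B, C}.
C → B: {C}⁺ = {B, C}, which is not all of the attributes, so the left side is not a superkey — BCNF is violated.
Its right-hand attributes {B} are all prime, as are those of every other non-superkey FD — the relation is in 3NF.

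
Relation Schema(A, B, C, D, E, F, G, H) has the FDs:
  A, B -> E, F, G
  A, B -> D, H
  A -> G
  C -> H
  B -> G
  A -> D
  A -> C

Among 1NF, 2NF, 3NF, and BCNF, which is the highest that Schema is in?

Candidate key: {A, B}. Prime attributes: {A, B}.
For A -> G we have {A}⁺ = {A, C, D, G, H}; {A} is not a superkey, so BCNF fails.
A -> G has non-prime {G} on the right and a non-superkey on the left, so 3NF fails.
The proper key subset {A} of {A, B} determines non-prime {C, D, G, H}, so the relation is not even in 2NF.

1NF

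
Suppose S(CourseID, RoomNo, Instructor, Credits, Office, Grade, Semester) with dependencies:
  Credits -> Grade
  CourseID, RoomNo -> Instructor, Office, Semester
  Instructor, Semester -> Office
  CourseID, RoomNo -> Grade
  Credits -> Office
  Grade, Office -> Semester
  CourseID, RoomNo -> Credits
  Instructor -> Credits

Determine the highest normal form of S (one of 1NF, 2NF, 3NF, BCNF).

Candidate key: {CourseID, RoomNo}. Prime attributes: {CourseID, RoomNo}.
Credits -> Grade breaks BCNF: {Credits}⁺ = {Credits, Grade, Office, Semester}, so {Credits} is not a superkey.
Because {Grade} is non-prime and the left side of Credits -> Grade is not a superkey, the relation is not in 3NF.
No proper subset of a key has a non-prime attribute in its closure, so there is no partial dependency; 2NF holds.

2NF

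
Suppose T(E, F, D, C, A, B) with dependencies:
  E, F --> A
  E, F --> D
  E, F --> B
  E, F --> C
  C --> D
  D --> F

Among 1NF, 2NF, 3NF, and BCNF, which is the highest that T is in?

3NF

Candidate keys: {C, E}, {D, E}, {E, F}. Prime attributes: {C, D, E, F}.
C --> D breaks BCNF: {C}⁺ = {C, D, F}, so {C} is not a superkey.
Its right-hand attributes {D} are all prime, as are those of every other non-superkey FD — the relation is in 3NF.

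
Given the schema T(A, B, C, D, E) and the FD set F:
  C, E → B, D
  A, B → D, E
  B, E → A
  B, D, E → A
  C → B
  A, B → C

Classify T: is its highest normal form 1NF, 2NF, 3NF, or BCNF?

3NF

Candidate keys: {A, B}, {A, C}, {B, E}, {C, E}. Prime attributes: {A, B, C, E}.
C → B: {C}⁺ = {B, C}, which is not all of the attributes, so the left side is not a superkey — BCNF is violated.
Since {B} ⊆ prime attributes and every other non-superkey FD also has a prime right side, the schema is in 3NF.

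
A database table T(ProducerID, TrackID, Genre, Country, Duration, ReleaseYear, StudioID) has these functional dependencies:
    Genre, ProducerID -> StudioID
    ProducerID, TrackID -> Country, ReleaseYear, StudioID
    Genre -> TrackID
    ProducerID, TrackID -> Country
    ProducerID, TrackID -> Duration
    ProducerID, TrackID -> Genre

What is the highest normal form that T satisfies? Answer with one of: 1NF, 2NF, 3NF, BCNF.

3NF

Candidate keys: {Genre, ProducerID}, {ProducerID, TrackID}. Prime attributes: {Genre, ProducerID, TrackID}.
For Genre -> TrackID we have {Genre}⁺ = {Genre, TrackID}; {Genre} is not a superkey, so BCNF fails.
Since {TrackID} ⊆ prime attributes and every other non-superkey FD also has a prime right side, the schema is in 3NF.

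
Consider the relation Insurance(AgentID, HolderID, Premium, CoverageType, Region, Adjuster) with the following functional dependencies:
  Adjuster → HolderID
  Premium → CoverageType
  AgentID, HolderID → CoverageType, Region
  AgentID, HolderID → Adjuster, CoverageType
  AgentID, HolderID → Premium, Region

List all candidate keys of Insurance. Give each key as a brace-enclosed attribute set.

{Adjuster, AgentID}, {AgentID, HolderID}

No FD produces {AgentID}, so it must be in every candidate key.
Closure of {Adjuster, AgentID} is {Adjuster, AgentID, CoverageType, HolderID, Premium, Region}, the whole schema; {Adjuster, AgentID} is a candidate key.
Closure of {AgentID, HolderID} is {Adjuster, AgentID, CoverageType, HolderID, Premium, Region}, the whole schema; {AgentID, HolderID} is a candidate key.
These are minimal and exhaustive — every other superkey contains one of them.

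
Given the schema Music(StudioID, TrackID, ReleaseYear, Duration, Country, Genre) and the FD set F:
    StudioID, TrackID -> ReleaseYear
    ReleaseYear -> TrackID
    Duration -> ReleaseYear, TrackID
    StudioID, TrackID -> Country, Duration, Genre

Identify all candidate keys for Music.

{Duration, StudioID}, {ReleaseYear, StudioID}, {StudioID, TrackID}

No FD produces {StudioID}, so it must be in every candidate key.
{Duration, StudioID}⁺ = {Country, Duration, Genre, ReleaseYear, StudioID, TrackID}, which is every attribute, so {Duration, StudioID} is a candidate key.
{ReleaseYear, StudioID}⁺ = {Country, Duration, Genre, ReleaseYear, StudioID, TrackID}, which is every attribute, so {ReleaseYear, StudioID} is a candidate key.
{StudioID, TrackID}⁺ = {Country, Duration, Genre, ReleaseYear, StudioID, TrackID}, which is every attribute, so {StudioID, TrackID} is a candidate key.
Any other superkey properly contains one of these, so there are no further candidate keys.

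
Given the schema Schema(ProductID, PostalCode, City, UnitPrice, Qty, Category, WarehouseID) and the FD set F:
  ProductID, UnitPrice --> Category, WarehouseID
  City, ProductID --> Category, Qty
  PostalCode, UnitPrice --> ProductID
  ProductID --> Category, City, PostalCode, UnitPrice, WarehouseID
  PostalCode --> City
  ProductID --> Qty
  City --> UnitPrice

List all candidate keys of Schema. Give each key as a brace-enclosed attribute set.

{PostalCode}, {ProductID}

{PostalCode}⁺ = {Category, City, PostalCode, ProductID, Qty, UnitPrice, WarehouseID}, which is every attribute, so {PostalCode} is a candidate key.
{ProductID}⁺ = {Category, City, PostalCode, ProductID, Qty, UnitPrice, WarehouseID}, which is every attribute, so {ProductID} is a candidate key.
These are minimal and exhaustive — every other superkey contains one of them.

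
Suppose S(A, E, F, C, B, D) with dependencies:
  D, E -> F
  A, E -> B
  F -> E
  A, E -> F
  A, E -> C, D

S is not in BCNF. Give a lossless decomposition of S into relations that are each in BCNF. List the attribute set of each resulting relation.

{A, B, C, D, E}; {D, F}; {E, F}

Candidate keys of the original relation: {A, E}, {A, F}.
In {A, B, C, D, E, F}, {D, E} is not a superkey ({D, E}⁺ restricted to this set is {D, E, F}), so split on D, E -> F into {D, E, F} and {A, B, C, D, E}.
In {D, E, F}, {F} is not a superkey ({F}⁺ restricted to this set is {E, F}), so split on F -> E into {E, F} and {D, F}.
{E, F} is in BCNF.
{D, F} is in BCNF.
{A, B, C, D, E} is in BCNF.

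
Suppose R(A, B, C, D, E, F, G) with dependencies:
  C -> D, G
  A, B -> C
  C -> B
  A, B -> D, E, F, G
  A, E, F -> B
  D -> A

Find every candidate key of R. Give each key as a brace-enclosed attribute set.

{A, B}, {A, E, F}, {B, D}, {C}, {D, E, F}

Closure of {C} is {A, B, C, D, E, F, G}, the whole schema; {C} is a candidate key.
Closure of {A, B} is {A, B, C, D, E, F, G}, the whole schema; {A, B} is a candidate key.
Closure of {B, D} is {A, B, C, D, E, F, G}, the whole schema; {B, D} is a candidate key.
Closure of {A, E, F} is {A, B, C, D, E, F, G}, the whole schema; {A, E, F} is a candidate key.
Closure of {D, E, F} is {A, B, C, D, E, F, G}, the whole schema; {D, E, F} is a candidate key.
No proper subset of any of these is a key, and no other minimal superkey exists.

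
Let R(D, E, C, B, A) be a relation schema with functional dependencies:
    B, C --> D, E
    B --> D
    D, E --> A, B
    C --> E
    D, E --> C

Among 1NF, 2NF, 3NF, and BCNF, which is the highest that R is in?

3NF

Candidate keys: {B, C}, {B, E}, {C, D}, {D, E}. Prime attributes: {B, C, D, E}.
B --> D: {B}⁺ = {B, D}, which is not all of the attributes, so the left side is not a superkey — BCNF is violated.
But every attribute on its right side ({D}) is prime, and the same holds for every other non-superkey FD, so 3NF still holds.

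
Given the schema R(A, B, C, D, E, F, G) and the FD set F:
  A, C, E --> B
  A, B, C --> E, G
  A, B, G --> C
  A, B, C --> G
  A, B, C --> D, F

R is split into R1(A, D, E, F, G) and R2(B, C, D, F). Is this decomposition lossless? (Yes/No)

The shared attributes are {D, F} and {D, F}⁺ = {D, F}.
The closure covers neither R1 nor R2 entirely; the join is not lossless.

No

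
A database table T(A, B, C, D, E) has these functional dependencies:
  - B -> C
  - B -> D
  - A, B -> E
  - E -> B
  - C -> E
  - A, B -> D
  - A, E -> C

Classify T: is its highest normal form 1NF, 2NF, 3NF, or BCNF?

1NF

Candidate keys: {A, B}, {A, C}, {A, E}. Prime attributes: {A, B, C, E}.
B -> C: {B}⁺ = {B, C, D, E}, which is not all of the attributes, so the left side is not a superkey — BCNF is violated.
B -> D has non-prime {D} on the right and a non-superkey on the left, so 3NF fails.
Since {B} ⊂ {A, B} and {B}⁺ ⊇ {D} with {D} non-prime, there is a partial dependency; 2NF fails.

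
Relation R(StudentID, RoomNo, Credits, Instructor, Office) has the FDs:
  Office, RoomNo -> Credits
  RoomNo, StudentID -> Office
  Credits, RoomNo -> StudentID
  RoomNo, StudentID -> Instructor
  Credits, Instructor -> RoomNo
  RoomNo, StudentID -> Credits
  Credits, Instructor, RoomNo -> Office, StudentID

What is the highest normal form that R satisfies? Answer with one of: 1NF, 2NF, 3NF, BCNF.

Candidate keys: {Credits, Instructor}, {Credits, RoomNo}, {Office, RoomNo}, {RoomNo, StudentID}. Prime attributes: {Credits, Instructor, Office, RoomNo, StudentID}.
The left-hand side of every FD is a superkey, so BCNF is satisfied.

BCNF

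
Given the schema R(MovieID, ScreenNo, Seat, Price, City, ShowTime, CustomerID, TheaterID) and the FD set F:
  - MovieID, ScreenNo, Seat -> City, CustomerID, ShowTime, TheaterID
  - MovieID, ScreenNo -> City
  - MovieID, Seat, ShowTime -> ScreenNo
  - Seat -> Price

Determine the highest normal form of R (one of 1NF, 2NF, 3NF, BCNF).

1NF

Candidate keys: {MovieID, ScreenNo, Seat}, {MovieID, Seat, ShowTime}. Prime attributes: {MovieID, ScreenNo, Seat, ShowTime}.
For MovieID, ScreenNo -> City we have {MovieID, ScreenNo}⁺ = {City, MovieID, ScreenNo}; {MovieID, ScreenNo} is not a superkey, so BCNF fails.
MovieID, ScreenNo -> City has non-prime {City} on the right and a non-superkey on the left, so 3NF fails.
{Seat} is a proper subset of the key {MovieID, ScreenNo, Seat}, and {Seat}⁺ contains the non-prime attribute {Price} — a partial dependency, so 2NF is violated.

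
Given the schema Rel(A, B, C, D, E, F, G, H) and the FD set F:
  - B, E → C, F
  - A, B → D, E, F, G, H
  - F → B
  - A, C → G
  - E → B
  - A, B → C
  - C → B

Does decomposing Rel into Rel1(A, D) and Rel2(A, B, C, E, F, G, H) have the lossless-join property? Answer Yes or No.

No

Rel1 ∩ Rel2 = {A}; its closure under F is {A}.
Rel1 ⊄ {A} and Rel2 ⊄ {A}, so the split is lossy.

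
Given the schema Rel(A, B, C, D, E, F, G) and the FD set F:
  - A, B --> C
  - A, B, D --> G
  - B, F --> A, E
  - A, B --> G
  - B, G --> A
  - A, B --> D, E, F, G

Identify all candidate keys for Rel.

{A, B}, {B, F}, {B, G}

{B} never appears on the right of any FD, so every key must include it.
Closure of {A, B} is {A, B, C, D, E, F, G}, the whole schema; {A, B} is a candidate key.
Closure of {B, F} is {A, B, C, D, E, F, G}, the whole schema; {B, F} is a candidate key.
Closure of {B, G} is {A, B, C, D, E, F, G}, the whole schema; {B, G} is a candidate key.
These are minimal and exhaustive — every other superkey contains one of them.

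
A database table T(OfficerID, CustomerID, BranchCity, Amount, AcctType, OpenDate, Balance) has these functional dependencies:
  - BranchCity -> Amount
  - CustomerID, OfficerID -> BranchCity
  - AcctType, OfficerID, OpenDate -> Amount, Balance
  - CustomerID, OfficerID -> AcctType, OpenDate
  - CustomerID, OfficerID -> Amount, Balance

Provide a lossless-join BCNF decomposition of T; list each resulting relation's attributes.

Candidate key of the original relation: {CustomerID, OfficerID}.
{AcctType, Amount, Balance, BranchCity, CustomerID, OfficerID, OpenDate}: {BranchCity} determines {Amount, BranchCity} here but is not a superkey — split on BranchCity -> Amount, giving {Amount, BranchCity} and {AcctType, Balance, BranchCity, CustomerID, OfficerID, OpenDate}.
{Amount, BranchCity} is in BCNF.
{AcctType, Balance, BranchCity, CustomerID, OfficerID, OpenDate}: {AcctType, OfficerID, OpenDate} determines {AcctType, Balance, OfficerID, OpenDate} here but is not a superkey — split on AcctType, OfficerID, OpenDate -> Balance, giving {AcctType, Balance, OfficerID, OpenDate} and {AcctType, BranchCity, CustomerID, OfficerID, OpenDate}.
{AcctType, Balance, OfficerID, OpenDate} is in BCNF.
{AcctType, BranchCity, CustomerID, OfficerID, OpenDate} is in BCNF.

{AcctType, Balance, OfficerID, OpenDate}; {AcctType, BranchCity, CustomerID, OfficerID, OpenDate}; {Amount, BranchCity}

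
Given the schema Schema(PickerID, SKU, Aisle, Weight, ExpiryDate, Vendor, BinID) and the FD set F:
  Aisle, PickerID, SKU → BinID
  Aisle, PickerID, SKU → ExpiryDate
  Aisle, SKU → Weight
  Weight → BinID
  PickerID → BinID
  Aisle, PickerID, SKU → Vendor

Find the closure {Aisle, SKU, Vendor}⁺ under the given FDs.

{Aisle, BinID, SKU, Vendor, Weight}

Start with {Aisle, SKU, Vendor}.
Aisle, SKU → Weight applies; add {Weight} → now {Aisle, SKU, Vendor, Weight}.
Weight → BinID applies; add {BinID} → now {Aisle, BinID, SKU, Vendor, Weight}.
No further FD applies.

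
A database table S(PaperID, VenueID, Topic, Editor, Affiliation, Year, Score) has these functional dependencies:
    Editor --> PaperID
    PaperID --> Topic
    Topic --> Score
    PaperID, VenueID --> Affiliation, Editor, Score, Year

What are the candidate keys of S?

{VenueID} never appears on the right of any FD, so every key must include it.
{Editor, VenueID}⁺ = {Affiliation, Editor, PaperID, Score, Topic, VenueID, Year} — all of the relation — so {Editor, VenueID} is a candidate key.
{PaperID, VenueID}⁺ = {Affiliation, Editor, PaperID, Score, Topic, VenueID, Year} — all of the relation — so {PaperID, VenueID} is a candidate key.
Any other superkey properly contains one of these, so there are no further candidate keys.

{Editor, VenueID}, {PaperID, VenueID}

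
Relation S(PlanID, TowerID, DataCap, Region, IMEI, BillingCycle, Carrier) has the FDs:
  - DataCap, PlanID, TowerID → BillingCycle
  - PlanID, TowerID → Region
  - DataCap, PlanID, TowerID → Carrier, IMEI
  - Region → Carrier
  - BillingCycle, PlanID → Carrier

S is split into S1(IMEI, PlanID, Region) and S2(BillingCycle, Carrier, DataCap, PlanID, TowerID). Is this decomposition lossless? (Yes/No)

No

S1 ∩ S2 = {PlanID}; its closure under F is {PlanID}.
The closure covers neither S1 nor S2 entirely; the join is not lossless.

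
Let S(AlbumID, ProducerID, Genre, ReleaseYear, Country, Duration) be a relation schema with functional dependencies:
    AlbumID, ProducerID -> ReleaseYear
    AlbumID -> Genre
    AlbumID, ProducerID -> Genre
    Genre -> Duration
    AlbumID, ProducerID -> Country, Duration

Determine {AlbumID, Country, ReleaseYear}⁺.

Start with {AlbumID, Country, ReleaseYear}.
AlbumID -> Genre applies; add {Genre} → now {AlbumID, Country, Genre, ReleaseYear}.
Genre -> Duration applies; add {Duration} → now {AlbumID, Country, Duration, Genre, ReleaseYear}.
No further FD applies.

{AlbumID, Country, Duration, Genre, ReleaseYear}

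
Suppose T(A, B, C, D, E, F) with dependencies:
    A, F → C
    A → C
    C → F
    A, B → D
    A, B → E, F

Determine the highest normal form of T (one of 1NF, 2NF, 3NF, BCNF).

1NF

Candidate key: {A, B}. Prime attributes: {A, B}.
For A, F → C we have {A, F}⁺ = {A, C, F}; {A, F} is not a superkey, so BCNF fails.
A, F → C has non-prime {C} on the right and a non-superkey on the left, so 3NF fails.
Since {A} ⊂ {A, B} and {A}⁺ ⊇ {C, F} with {C, F} non-prime, there is a partial dependency; 2NF fails.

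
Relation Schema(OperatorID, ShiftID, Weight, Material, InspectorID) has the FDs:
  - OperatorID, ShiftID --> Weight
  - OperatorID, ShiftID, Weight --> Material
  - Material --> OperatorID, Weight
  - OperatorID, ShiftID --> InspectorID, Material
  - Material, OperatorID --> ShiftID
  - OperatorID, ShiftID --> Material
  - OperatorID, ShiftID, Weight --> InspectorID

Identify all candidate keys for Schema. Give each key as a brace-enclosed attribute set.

{Material}⁺ = {InspectorID, Material, OperatorID, ShiftID, Weight} — all of the relation — so {Material} is a candidate key.
{OperatorID, ShiftID}⁺ = {InspectorID, Material, OperatorID, ShiftID, Weight} — all of the relation — so {OperatorID, ShiftID} is a candidate key.
No proper subset of any of these is a key, and no other minimal superkey exists.

{Material}, {OperatorID, ShiftID}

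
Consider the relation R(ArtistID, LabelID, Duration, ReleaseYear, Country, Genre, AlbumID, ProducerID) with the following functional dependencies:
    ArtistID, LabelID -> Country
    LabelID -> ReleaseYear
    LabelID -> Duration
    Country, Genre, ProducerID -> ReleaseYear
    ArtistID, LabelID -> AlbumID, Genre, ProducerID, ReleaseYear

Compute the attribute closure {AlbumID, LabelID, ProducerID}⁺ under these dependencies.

Start with {AlbumID, LabelID, ProducerID}.
LabelID -> ReleaseYear applies; add {ReleaseYear} → now {AlbumID, LabelID, ProducerID, ReleaseYear}.
LabelID -> Duration applies; add {Duration} → now {AlbumID, Duration, LabelID, ProducerID, ReleaseYear}.
No further FD applies.

{AlbumID, Duration, LabelID, ProducerID, ReleaseYear}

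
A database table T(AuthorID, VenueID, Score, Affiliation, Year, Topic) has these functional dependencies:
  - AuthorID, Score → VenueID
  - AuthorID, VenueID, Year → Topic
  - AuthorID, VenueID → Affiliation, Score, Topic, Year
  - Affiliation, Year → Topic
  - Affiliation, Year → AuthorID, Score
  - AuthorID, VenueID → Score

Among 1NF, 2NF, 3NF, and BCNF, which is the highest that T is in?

BCNF

Candidate keys: {Affiliation, Year}, {AuthorID, Score}, {AuthorID, VenueID}. Prime attributes: {Affiliation, AuthorID, Score, VenueID, Year}.
The left-hand side of every FD is a superkey, so BCNF is satisfied.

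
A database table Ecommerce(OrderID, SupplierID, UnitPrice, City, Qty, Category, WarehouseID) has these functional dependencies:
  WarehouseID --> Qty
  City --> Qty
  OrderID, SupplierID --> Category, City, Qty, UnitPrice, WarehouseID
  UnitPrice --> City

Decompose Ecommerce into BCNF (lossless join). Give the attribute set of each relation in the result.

Candidate key of the original relation: {OrderID, SupplierID}.
Within {Category, City, OrderID, Qty, SupplierID, UnitPrice, WarehouseID}: {WarehouseID}⁺ ∩ {Category, City, OrderID, Qty, SupplierID, UnitPrice, WarehouseID} = {Qty, WarehouseID}, not the whole set, so WarehouseID --> Qty violates BCNF; decompose into {Qty, WarehouseID} and {Category, City, OrderID, SupplierID, UnitPrice, WarehouseID}.
{Qty, WarehouseID} has no BCNF violation.
Within {Category, City, OrderID, SupplierID, UnitPrice, WarehouseID}: {UnitPrice}⁺ ∩ {Category, City, OrderID, SupplierID, UnitPrice, WarehouseID} = {City, UnitPrice}, not the whole set, so UnitPrice --> City violates BCNF; decompose into {City, UnitPrice} and {Category, OrderID, SupplierID, UnitPrice, WarehouseID}.
{City, UnitPrice} has no BCNF violation.
{Category, OrderID, SupplierID, UnitPrice, WarehouseID} has no BCNF violation.

{Category, OrderID, SupplierID, UnitPrice, WarehouseID}; {City, UnitPrice}; {Qty, WarehouseID}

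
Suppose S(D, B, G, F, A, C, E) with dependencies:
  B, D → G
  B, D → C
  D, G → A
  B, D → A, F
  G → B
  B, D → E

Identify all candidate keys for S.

{B, D}, {D, G}

No FD produces {D}, so it must be in every candidate key.
Closure of {B, D} is {A, B, C, D, E, F, G}, the whole schema; {B, D} is a candidate key.
Closure of {D, G} is {A, B, C, D, E, F, G}, the whole schema; {D, G} is a candidate key.
No proper subset of any of these is a key, and no other minimal superkey exists.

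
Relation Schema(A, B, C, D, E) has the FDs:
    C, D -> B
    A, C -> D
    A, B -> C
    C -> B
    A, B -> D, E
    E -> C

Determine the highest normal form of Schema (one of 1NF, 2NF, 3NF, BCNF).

3NF

Candidate keys: {A, B}, {A, C}, {A, E}. Prime attributes: {A, B, C, E}.
C, D -> B breaks BCNF: {C, D}⁺ = {B, C, D}, so {C, D} is not a superkey.
But every attribute on its right side ({B}) is prime, and the same holds for every other non-superkey FD, so 3NF still holds.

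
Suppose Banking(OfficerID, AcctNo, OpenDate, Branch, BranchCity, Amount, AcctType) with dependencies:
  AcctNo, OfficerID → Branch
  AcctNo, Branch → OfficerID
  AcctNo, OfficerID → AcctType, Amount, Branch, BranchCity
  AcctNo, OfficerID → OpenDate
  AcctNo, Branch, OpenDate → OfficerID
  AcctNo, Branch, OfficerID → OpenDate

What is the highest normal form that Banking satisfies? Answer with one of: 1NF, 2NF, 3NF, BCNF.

Candidate keys: {AcctNo, Branch}, {AcctNo, OfficerID}. Prime attributes: {AcctNo, Branch, OfficerID}.
Each dependency's left side is a superkey — BCNF holds.

BCNF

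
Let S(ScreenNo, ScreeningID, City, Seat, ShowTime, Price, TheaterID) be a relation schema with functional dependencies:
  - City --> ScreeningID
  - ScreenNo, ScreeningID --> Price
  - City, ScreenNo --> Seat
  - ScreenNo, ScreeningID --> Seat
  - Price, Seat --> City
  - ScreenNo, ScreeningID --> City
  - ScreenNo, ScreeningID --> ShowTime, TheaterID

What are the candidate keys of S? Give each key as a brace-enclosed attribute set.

Attributes never on any right-hand side: {ScreenNo} — every candidate key must contain it.
{City, ScreenNo} is a candidate key since {City, ScreenNo}⁺ = {City, Price, ScreenNo, ScreeningID, Seat, ShowTime, TheaterID} covers every attribute.
{ScreenNo, ScreeningID} is a candidate key since {ScreenNo, ScreeningID}⁺ = {City, Price, ScreenNo, ScreeningID, Seat, ShowTime, TheaterID} covers every attribute.
{Price, ScreenNo, Seat} is a candidate key since {Price, ScreenNo, Seat}⁺ = {City, Price, ScreenNo, ScreeningID, Seat, ShowTime, TheaterID} covers every attribute.
Any other superkey properly contains one of these, so there are no further candidate keys.

{City, ScreenNo}, {Price, ScreenNo, Seat}, {ScreenNo, ScreeningID}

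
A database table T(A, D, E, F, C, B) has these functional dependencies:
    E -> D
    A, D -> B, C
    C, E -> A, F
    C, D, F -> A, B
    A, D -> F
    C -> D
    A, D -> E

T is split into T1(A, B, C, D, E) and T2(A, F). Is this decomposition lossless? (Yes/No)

T1 ∩ T2 = {A}; its closure under F is {A}.
The closure covers neither T1 nor T2 entirely; the join is not lossless.

No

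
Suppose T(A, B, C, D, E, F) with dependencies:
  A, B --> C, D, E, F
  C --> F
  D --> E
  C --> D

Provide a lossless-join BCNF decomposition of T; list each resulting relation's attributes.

{A, B, C}; {C, D, F}; {D, E}

Candidate key of the original relation: {A, B}.
In {A, B, C, D, E, F}, {C} is not a superkey ({C}⁺ restricted to this set is {C, D, E, F}), so split on C --> D, E, F into {C, D, E, F} and {A, B, C}.
In {C, D, E, F}, {D} is not a superkey ({D}⁺ restricted to this set is {D, E}), so split on D --> E into {D, E} and {C, D, F}.
{D, E} is in BCNF.
{C, D, F} is in BCNF.
{A, B, C} is in BCNF.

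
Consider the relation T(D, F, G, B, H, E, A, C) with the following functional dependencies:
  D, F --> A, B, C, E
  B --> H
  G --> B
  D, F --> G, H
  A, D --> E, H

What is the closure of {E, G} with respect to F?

{B, E, G, H}

Start with {E, G}.
G --> B applies; add {B} → now {B, E, G}.
B --> H applies; add {H} → now {B, E, G, H}.
No further FD applies.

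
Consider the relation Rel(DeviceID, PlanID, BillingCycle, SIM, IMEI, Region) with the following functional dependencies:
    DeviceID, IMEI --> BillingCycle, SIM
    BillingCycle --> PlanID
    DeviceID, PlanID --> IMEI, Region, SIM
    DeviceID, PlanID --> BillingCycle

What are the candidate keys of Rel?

{BillingCycle, DeviceID}, {DeviceID, IMEI}, {DeviceID, PlanID}

{DeviceID} never appears on the right of any FD, so every key must include it.
Closure of {BillingCycle, DeviceID} is {BillingCycle, DeviceID, IMEI, PlanID, Region, SIM}, the whole schema; {BillingCycle, DeviceID} is a candidate key.
Closure of {DeviceID, IMEI} is {BillingCycle, DeviceID, IMEI, PlanID, Region, SIM}, the whole schema; {DeviceID, IMEI} is a candidate key.
Closure of {DeviceID, PlanID} is {BillingCycle, DeviceID, IMEI, PlanID, Region, SIM}, the whole schema; {DeviceID, PlanID} is a candidate key.
No proper subset of any of these is a key, and no other minimal superkey exists.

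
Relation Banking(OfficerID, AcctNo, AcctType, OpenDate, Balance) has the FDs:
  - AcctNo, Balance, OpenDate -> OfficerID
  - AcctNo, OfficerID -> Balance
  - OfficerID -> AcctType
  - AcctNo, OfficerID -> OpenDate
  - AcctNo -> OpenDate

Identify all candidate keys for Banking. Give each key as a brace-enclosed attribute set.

No FD produces {AcctNo}, so it must be in every candidate key.
{AcctNo, Balance}⁺ = {AcctNo, AcctType, Balance, OfficerID, OpenDate}, which is every attribute, so {AcctNo, Balance} is a candidate key.
{AcctNo, OfficerID}⁺ = {AcctNo, AcctType, Balance, OfficerID, OpenDate}, which is every attribute, so {AcctNo, OfficerID} is a candidate key.
No proper subset of any of these is a key, and no other minimal superkey exists.

{AcctNo, Balance}, {AcctNo, OfficerID}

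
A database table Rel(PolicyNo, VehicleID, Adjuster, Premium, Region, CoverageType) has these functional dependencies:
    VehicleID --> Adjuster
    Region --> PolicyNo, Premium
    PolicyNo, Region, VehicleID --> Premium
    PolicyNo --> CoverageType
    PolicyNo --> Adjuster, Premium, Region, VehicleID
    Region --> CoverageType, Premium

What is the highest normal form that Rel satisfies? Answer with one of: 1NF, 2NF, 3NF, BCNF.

Candidate keys: {PolicyNo}, {Region}. Prime attributes: {PolicyNo, Region}.
VehicleID --> Adjuster: {VehicleID}⁺ = {Adjuster, VehicleID}, which is not all of the attributes, so the left side is not a superkey — BCNF is violated.
VehicleID --> Adjuster determines the non-prime attribute {Adjuster} from a non-superkey — 3NF is violated.
Every candidate key is a single attribute, so no partial dependency is possible; 2NF holds.

2NF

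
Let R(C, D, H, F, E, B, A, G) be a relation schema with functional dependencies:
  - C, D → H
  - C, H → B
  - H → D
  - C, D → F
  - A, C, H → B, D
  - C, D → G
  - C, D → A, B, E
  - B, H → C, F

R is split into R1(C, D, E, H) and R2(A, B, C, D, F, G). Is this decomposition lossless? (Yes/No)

Yes

The shared attributes are {C, D} and {C, D}⁺ = {A, B, C, D, E, F, G, H}.
Since R1 ⊆ {A, B, C, D, E, F, G, H}, the intersection is a superkey of R1; the decomposition is lossless.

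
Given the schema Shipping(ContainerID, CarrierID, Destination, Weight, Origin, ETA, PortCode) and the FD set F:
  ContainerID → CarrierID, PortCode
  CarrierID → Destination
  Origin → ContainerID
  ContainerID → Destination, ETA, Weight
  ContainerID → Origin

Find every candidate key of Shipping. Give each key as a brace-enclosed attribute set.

{ContainerID}⁺ = {CarrierID, ContainerID, Destination, ETA, Origin, PortCode, Weight}, which is every attribute, so {ContainerID} is a candidate key.
{Origin}⁺ = {CarrierID, ContainerID, Destination, ETA, Origin, PortCode, Weight}, which is every attribute, so {Origin} is a candidate key.
No proper subset of any of these is a key, and no other minimal superkey exists.

{ContainerID}, {Origin}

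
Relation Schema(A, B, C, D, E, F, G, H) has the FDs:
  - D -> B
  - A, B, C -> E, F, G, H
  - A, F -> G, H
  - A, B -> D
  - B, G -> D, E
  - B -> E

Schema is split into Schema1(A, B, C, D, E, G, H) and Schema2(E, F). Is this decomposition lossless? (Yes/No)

Schema1 ∩ Schema2 = {E}; its closure under F is {E}.
The closure covers neither Schema1 nor Schema2 entirely; the join is not lossless.

No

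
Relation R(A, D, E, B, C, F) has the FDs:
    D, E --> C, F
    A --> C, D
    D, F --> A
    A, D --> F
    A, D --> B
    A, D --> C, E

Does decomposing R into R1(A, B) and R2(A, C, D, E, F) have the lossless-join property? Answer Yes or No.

The shared attributes are {A} and {A}⁺ = {A, B, C, D, E, F}.
Since R1 ⊆ {A, B, C, D, E, F}, the intersection is a superkey of R1; the decomposition is lossless.

Yes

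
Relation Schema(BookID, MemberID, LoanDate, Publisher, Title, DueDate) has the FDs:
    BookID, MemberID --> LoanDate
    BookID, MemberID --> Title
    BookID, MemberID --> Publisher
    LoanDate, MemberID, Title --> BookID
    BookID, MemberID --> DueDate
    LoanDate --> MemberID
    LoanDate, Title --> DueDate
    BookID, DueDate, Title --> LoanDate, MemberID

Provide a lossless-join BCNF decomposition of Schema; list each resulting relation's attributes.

{BookID, DueDate, LoanDate, Publisher, Title}; {LoanDate, MemberID}

Candidate keys of the original relation: {BookID, DueDate, Title}, {BookID, LoanDate}, {BookID, MemberID}, {LoanDate, Title}.
Within {BookID, DueDate, LoanDate, MemberID, Publisher, Title}: {LoanDate}⁺ ∩ {BookID, DueDate, LoanDate, MemberID, Publisher, Title} = {LoanDate, MemberID}, not the whole set, so LoanDate --> MemberID violates BCNF; decompose into {LoanDate, MemberID} and {BookID, DueDate, LoanDate, Publisher, Title}.
{LoanDate, MemberID}: every determinant is a superkey — BCNF.
{BookID, DueDate, LoanDate, Publisher, Title}: every determinant is a superkey — BCNF.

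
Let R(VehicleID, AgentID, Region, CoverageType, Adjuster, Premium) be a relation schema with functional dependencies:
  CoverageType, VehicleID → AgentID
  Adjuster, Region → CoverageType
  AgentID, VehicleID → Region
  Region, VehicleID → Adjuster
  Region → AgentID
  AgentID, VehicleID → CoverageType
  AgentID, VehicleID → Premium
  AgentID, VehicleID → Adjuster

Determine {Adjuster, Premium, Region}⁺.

Start with {Adjuster, Premium, Region}.
Adjuster, Region → CoverageType applies; add {CoverageType} → now {Adjuster, CoverageType, Premium, Region}.
Region → AgentID applies; add {AgentID} → now {Adjuster, AgentID, CoverageType, Premium, Region}.
No further FD applies.

{Adjuster, AgentID, CoverageType, Premium, Region}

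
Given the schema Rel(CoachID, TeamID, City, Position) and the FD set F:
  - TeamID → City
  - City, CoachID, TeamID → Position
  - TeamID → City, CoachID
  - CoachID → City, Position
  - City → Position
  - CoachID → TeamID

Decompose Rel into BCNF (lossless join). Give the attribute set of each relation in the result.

{City, CoachID, TeamID}; {City, Position}

Candidate keys of the original relation: {CoachID}, {TeamID}.
{City, CoachID, Position, TeamID}: {City} determines {City, Position} here but is not a superkey — split on City → Position, giving {City, Position} and {City, CoachID, TeamID}.
{City, Position}: every determinant is a superkey — BCNF.
{City, CoachID, TeamID}: every determinant is a superkey — BCNF.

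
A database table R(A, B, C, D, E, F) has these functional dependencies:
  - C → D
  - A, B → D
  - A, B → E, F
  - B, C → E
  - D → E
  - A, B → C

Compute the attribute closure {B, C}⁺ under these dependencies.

{B, C, D, E}

Start with {B, C}.
C → D applies; add {D} → now {B, C, D}.
B, C → E applies; add {E} → now {B, C, D, E}.
No further FD applies.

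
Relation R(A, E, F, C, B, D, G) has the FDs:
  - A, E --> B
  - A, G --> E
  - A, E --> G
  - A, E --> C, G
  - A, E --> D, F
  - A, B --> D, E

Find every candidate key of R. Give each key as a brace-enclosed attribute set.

{A, B}, {A, E}, {A, G}

Attributes never on any right-hand side: {A} — every candidate key must contain it.
{A, B}⁺ = {A, B, C, D, E, F, G} — all of the relation — so {A, B} is a candidate key.
{A, E}⁺ = {A, B, C, D, E, F, G} — all of the relation — so {A, E} is a candidate key.
{A, G}⁺ = {A, B, C, D, E, F, G} — all of the relation — so {A, G} is a candidate key.
Any other superkey properly contains one of these, so there are no further candidate keys.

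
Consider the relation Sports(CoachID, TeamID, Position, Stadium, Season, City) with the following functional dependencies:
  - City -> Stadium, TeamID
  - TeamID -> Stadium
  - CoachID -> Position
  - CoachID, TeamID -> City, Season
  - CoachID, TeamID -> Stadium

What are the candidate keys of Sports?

{City, CoachID}, {CoachID, TeamID}

{CoachID} never appears on the right of any FD, so every key must include it.
{City, CoachID}⁺ = {City, CoachID, Position, Season, Stadium, TeamID} — all of the relation — so {City, CoachID} is a candidate key.
{CoachID, TeamID}⁺ = {City, CoachID, Position, Season, Stadium, TeamID} — all of the relation — so {CoachID, TeamID} is a candidate key.
No proper subset of any of these is a key, and no other minimal superkey exists.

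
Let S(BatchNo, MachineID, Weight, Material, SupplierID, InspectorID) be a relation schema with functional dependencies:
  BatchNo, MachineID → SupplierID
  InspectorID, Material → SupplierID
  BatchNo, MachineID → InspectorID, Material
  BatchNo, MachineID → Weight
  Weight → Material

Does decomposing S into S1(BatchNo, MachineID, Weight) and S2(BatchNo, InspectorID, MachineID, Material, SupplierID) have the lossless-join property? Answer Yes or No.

Yes

Common attributes: {BatchNo, MachineID}; their closure is {BatchNo, InspectorID, MachineID, Material, SupplierID, Weight}.
Since S1 ⊆ {BatchNo, InspectorID, MachineID, Material, SupplierID, Weight}, the intersection is a superkey of S1; the decomposition is lossless.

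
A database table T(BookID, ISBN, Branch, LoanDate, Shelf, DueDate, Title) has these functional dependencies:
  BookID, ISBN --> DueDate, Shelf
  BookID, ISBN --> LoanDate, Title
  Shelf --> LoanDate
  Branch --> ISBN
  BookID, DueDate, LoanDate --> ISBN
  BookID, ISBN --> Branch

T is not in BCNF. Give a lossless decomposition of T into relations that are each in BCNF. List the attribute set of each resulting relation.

{BookID, Branch, DueDate, Shelf, Title}; {Branch, ISBN}; {LoanDate, Shelf}

Candidate keys of the original relation: {BookID, Branch}, {BookID, DueDate, LoanDate}, {BookID, DueDate, Shelf}, {BookID, ISBN}.
Within {BookID, Branch, DueDate, ISBN, LoanDate, Shelf, Title}: {Shelf}⁺ ∩ {BookID, Branch, DueDate, ISBN, LoanDate, Shelf, Title} = {LoanDate, Shelf}, not the whole set, so Shelf --> LoanDate violates BCNF; decompose into {LoanDate, Shelf} and {BookID, Branch, DueDate, ISBN, Shelf, Title}.
{LoanDate, Shelf}: every determinant is a superkey — BCNF.
Within {BookID, Branch, DueDate, ISBN, Shelf, Title}: {Branch}⁺ ∩ {BookID, Branch, DueDate, ISBN, Shelf, Title} = {Branch, ISBN}, not the whole set, so Branch --> ISBN violates BCNF; decompose into {Branch, ISBN} and {BookID, Branch, DueDate, Shelf, Title}.
{Branch, ISBN}: every determinant is a superkey — BCNF.
{BookID, Branch, DueDate, Shelf, Title}: every determinant is a superkey — BCNF.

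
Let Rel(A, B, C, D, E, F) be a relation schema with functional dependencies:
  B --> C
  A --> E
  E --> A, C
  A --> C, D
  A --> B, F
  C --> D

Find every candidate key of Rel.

{A}, {E}

{A}⁺ = {A, B, C, D, E, F} — all of the relation — so {A} is a candidate key.
{E}⁺ = {A, B, C, D, E, F} — all of the relation — so {E} is a candidate key.
No proper subset of any of these is a key, and no other minimal superkey exists.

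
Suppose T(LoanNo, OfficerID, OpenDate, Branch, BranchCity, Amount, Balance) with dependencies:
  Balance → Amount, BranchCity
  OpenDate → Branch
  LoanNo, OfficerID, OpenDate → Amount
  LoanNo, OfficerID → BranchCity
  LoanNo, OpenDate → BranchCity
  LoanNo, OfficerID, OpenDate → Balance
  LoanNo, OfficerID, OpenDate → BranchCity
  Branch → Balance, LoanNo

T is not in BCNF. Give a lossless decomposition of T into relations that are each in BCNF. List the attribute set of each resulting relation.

{Amount, Balance, BranchCity}; {Balance, Branch, LoanNo}; {Branch, OpenDate}; {OfficerID, OpenDate}

Candidate key of the original relation: {OfficerID, OpenDate}.
In {Amount, Balance, Branch, BranchCity, LoanNo, OfficerID, OpenDate}, {Balance} is not a superkey ({Balance}⁺ restricted to this set is {Amount, Balance, BranchCity}), so split on Balance → Amount, BranchCity into {Amount, Balance, BranchCity} and {Balance, Branch, LoanNo, OfficerID, OpenDate}.
{Amount, Balance, BranchCity}: every determinant is a superkey — BCNF.
In {Balance, Branch, LoanNo, OfficerID, OpenDate}, {OpenDate} is not a superkey ({OpenDate}⁺ restricted to this set is {Balance, Branch, LoanNo, OpenDate}), so split on OpenDate → Balance, Branch, LoanNo into {Balance, Branch, LoanNo, OpenDate} and {OfficerID, OpenDate}.
In {Balance, Branch, LoanNo, OpenDate}, {Branch} is not a superkey ({Branch}⁺ restricted to this set is {Balance, Branch, LoanNo}), so split on Branch → Balance, LoanNo into {Balance, Branch, LoanNo} and {Branch, OpenDate}.
{Balance, Branch, LoanNo}: every determinant is a superkey — BCNF.
{Branch, OpenDate}: every determinant is a superkey — BCNF.
{OfficerID, OpenDate}: every determinant is a superkey — BCNF.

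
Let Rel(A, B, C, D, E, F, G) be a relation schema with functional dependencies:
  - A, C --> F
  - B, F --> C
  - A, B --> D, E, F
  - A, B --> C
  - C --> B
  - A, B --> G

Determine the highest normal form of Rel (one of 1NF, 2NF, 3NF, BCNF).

Candidate keys: {A, B}, {A, C}. Prime attributes: {A, B, C}.
B, F --> C: {B, F}⁺ = {B, C, F}, which is not all of the attributes, so the left side is not a superkey — BCNF is violated.
But every attribute on its right side ({C}) is prime, and the same holds for every other non-superkey FD, so 3NF still holds.

3NF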